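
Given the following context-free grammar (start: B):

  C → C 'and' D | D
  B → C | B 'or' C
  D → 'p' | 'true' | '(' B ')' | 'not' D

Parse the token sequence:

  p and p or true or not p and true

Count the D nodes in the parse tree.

6

[B [B [B [C [C [D p]] and [D p]]] or [C [D true]]] or [C [C [D not [D p]]] and [D true]]]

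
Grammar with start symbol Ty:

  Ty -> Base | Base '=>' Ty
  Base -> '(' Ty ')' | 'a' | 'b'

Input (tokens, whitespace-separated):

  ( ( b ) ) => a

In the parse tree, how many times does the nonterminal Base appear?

4

[Ty [Base ( [Ty [Base ( [Ty [Base b]] )]] )] => [Ty [Base a]]]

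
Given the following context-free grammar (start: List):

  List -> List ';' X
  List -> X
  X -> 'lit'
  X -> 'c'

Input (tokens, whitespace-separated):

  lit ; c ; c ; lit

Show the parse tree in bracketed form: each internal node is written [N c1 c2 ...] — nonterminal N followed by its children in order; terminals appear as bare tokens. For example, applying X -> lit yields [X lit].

[List [List [List [List [X lit]] ; [X c]] ; [X c]] ; [X lit]]

List
List ; X
List ; X ; X
List ; X ; X ; X
X ; X ; X ; X
lit ; X ; X ; X
lit ; c ; X ; X
lit ; c ; c ; X
lit ; c ; c ; lit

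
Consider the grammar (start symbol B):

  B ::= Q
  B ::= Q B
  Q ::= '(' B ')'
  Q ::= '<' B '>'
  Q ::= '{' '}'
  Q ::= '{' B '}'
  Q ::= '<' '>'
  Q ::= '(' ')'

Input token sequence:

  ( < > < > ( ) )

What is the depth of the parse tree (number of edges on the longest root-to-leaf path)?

[B [Q ( [B [Q < >] [B [Q < >] [B [Q ( )]]]] )]]

6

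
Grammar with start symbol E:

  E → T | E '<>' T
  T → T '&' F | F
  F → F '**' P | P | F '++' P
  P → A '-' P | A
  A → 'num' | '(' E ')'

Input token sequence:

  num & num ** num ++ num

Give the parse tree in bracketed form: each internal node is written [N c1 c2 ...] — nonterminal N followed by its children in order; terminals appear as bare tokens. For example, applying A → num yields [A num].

E
T
T & F
F & F
P & F
A & F
num & F
num & F ++ P
num & F ** P ++ P
num & P ** P ++ P
num & A ** P ++ P
num & num ** P ++ P
num & num ** A ++ P
num & num ** num ++ P
num & num ** num ++ A
num & num ** num ++ num

[E [T [T [F [P [A num]]]] & [F [F [F [P [A num]]] ** [P [A num]]] ++ [P [A num]]]]]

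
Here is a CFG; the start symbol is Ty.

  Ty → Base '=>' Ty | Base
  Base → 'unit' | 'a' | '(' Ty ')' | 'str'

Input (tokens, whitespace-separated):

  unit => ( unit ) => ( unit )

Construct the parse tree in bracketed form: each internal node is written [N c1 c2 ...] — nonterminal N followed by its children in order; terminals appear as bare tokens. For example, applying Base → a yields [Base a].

Ty
Base => Ty
unit => Ty
unit => Base => Ty
unit => ( Ty ) => Ty
unit => ( Base ) => Ty
unit => ( unit ) => Ty
unit => ( unit ) => Base
unit => ( unit ) => ( Ty )
unit => ( unit ) => ( Base )
unit => ( unit ) => ( unit )

[Ty [Base unit] => [Ty [Base ( [Ty [Base unit]] )] => [Ty [Base ( [Ty [Base unit]] )]]]]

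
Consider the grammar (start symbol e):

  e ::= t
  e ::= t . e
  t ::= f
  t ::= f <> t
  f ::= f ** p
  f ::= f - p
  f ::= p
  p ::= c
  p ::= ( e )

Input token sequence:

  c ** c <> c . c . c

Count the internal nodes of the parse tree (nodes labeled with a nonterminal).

[e [t [f [f [p c]] ** [p c]] <> [t [f [p c]]]] . [e [t [f [p c]]] . [e [t [f [p c]]]]]]

17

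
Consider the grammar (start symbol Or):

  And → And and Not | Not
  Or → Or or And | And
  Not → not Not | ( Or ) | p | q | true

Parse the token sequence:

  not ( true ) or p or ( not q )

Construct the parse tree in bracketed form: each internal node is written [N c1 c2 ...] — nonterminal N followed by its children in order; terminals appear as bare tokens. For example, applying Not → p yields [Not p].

Or
Or or And
Or or And or And
And or And or And
Not or And or And
not Not or And or And
not ( Or ) or And or And
not ( And ) or And or And
not ( Not ) or And or And
not ( true ) or And or And
not ( true ) or Not or And
not ( true ) or p or And
not ( true ) or p or Not
not ( true ) or p or ( Or )
not ( true ) or p or ( And )
not ( true ) or p or ( Not )
not ( true ) or p or ( not Not )
not ( true ) or p or ( not q )

[Or [Or [Or [And [Not not [Not ( [Or [And [Not true]]] )]]]] or [And [Not p]]] or [And [Not ( [Or [And [Not not [Not q]]]] )]]]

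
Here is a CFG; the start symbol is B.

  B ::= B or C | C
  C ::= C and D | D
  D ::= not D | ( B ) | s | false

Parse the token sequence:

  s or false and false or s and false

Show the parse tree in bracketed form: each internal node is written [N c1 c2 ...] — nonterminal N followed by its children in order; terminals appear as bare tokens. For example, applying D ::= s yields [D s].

B
B or C
B or C or C
C or C or C
D or C or C
s or C or C
s or C and D or C
s or D and D or C
s or false and D or C
s or false and false or C
s or false and false or C and D
s or false and false or D and D
s or false and false or s and D
s or false and false or s and false

[B [B [B [C [D s]]] or [C [C [D false]] and [D false]]] or [C [C [D s]] and [D false]]]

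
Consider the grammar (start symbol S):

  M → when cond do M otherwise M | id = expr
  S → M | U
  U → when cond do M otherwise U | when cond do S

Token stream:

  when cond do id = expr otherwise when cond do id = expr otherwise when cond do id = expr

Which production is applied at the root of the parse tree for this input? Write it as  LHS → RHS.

S → U

[S [U when cond do [M id = expr] otherwise [U when cond do [M id = expr] otherwise [U when cond do [S [M id = expr]]]]]]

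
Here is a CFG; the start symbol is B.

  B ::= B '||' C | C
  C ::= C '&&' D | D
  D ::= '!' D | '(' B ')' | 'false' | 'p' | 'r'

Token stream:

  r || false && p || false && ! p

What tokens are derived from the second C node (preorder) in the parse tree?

false && p

[B [B [B [C [D r]]] || [C [C [D false]] && [D p]]] || [C [C [D false]] && [D ! [D p]]]]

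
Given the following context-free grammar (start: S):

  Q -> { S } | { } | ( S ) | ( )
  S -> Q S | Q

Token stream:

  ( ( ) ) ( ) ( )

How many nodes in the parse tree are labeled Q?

[S [Q ( [S [Q ( )]] )] [S [Q ( )] [S [Q ( )]]]]

4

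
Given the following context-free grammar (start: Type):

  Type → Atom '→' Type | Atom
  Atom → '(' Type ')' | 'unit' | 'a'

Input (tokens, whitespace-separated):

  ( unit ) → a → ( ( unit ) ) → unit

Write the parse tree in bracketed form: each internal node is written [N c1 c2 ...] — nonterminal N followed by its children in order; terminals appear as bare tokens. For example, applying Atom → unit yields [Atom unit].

[Type [Atom ( [Type [Atom unit]] )] → [Type [Atom a] → [Type [Atom ( [Type [Atom ( [Type [Atom unit]] )]] )] → [Type [Atom unit]]]]]

Type
Atom → Type
( Type ) → Type
( Atom ) → Type
( unit ) → Type
( unit ) → Atom → Type
( unit ) → a → Type
( unit ) → a → Atom → Type
( unit ) → a → ( Type ) → Type
( unit ) → a → ( Atom ) → Type
( unit ) → a → ( ( Type ) ) → Type
( unit ) → a → ( ( Atom ) ) → Type
( unit ) → a → ( ( unit ) ) → Type
( unit ) → a → ( ( unit ) ) → Atom
( unit ) → a → ( ( unit ) ) → unit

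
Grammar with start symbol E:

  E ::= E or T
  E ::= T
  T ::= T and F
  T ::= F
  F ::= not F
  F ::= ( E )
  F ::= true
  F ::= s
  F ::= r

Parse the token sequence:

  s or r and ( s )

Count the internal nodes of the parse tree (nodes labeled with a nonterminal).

[E [E [T [F s]]] or [T [T [F r]] and [F ( [E [T [F s]]] )]]]

11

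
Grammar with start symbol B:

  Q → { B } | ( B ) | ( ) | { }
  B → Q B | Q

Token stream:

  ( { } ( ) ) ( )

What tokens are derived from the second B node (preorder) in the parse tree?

[B [Q ( [B [Q { }] [B [Q ( )]]] )] [B [Q ( )]]]

{ } ( )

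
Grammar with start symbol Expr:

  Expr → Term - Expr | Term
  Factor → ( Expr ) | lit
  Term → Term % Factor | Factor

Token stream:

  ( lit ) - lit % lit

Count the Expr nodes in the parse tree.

3

[Expr [Term [Factor ( [Expr [Term [Factor lit]]] )]] - [Expr [Term [Term [Factor lit]] % [Factor lit]]]]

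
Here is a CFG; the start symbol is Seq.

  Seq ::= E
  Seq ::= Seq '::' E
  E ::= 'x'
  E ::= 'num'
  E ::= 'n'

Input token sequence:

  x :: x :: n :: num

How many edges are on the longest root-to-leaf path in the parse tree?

5

[Seq [Seq [Seq [Seq [E x]] :: [E x]] :: [E n]] :: [E num]]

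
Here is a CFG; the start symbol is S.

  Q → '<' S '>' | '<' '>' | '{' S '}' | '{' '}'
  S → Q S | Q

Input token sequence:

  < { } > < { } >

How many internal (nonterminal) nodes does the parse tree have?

[S [Q < [S [Q { }]] >] [S [Q < [S [Q { }]] >]]]

8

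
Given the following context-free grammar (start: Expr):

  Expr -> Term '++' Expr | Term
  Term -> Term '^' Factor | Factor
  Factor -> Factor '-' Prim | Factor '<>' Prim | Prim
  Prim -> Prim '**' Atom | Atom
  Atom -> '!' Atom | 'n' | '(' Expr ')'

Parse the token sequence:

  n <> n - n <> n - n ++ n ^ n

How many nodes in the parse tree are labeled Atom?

[Expr [Term [Factor [Factor [Factor [Factor [Factor [Prim [Atom n]]] <> [Prim [Atom n]]] - [Prim [Atom n]]] <> [Prim [Atom n]]] - [Prim [Atom n]]]] ++ [Expr [Term [Term [Factor [Prim [Atom n]]]] ^ [Factor [Prim [Atom n]]]]]]

7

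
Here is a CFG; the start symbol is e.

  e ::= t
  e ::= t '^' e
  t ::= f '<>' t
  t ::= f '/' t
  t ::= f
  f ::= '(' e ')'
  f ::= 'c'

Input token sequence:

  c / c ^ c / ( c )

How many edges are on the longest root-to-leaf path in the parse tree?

[e [t [f c] / [t [f c]]] ^ [e [t [f c] / [t [f ( [e [t [f c]]] )]]]]]

8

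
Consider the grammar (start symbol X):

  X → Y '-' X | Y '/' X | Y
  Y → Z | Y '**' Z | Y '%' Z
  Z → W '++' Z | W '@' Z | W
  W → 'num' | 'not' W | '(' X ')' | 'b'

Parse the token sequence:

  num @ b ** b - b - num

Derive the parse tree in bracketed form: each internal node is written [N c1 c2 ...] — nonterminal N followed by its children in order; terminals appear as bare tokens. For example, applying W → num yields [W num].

X
Y - X
Y ** Z - X
Z ** Z - X
W @ Z ** Z - X
num @ Z ** Z - X
num @ W ** Z - X
num @ b ** Z - X
num @ b ** W - X
num @ b ** b - X
num @ b ** b - Y - X
num @ b ** b - Z - X
num @ b ** b - W - X
num @ b ** b - b - X
num @ b ** b - b - Y
num @ b ** b - b - Z
num @ b ** b - b - W
num @ b ** b - b - num

[X [Y [Y [Z [W num] @ [Z [W b]]]] ** [Z [W b]]] - [X [Y [Z [W b]]] - [X [Y [Z [W num]]]]]]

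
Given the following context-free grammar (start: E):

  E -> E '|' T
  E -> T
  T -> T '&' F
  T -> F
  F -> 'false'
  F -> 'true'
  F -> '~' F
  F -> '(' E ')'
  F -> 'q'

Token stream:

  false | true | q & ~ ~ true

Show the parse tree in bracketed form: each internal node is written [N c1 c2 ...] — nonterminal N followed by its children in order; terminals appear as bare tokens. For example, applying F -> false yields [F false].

E
E | T
E | T | T
T | T | T
F | T | T
false | T | T
false | F | T
false | true | T
false | true | T & F
false | true | F & F
false | true | q & F
false | true | q & ~ F
false | true | q & ~ ~ F
false | true | q & ~ ~ true

[E [E [E [T [F false]]] | [T [F true]]] | [T [T [F q]] & [F ~ [F ~ [F true]]]]]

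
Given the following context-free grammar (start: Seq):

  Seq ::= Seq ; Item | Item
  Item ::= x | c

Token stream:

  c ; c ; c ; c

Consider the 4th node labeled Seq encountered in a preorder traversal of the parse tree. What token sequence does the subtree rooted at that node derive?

c

[Seq [Seq [Seq [Seq [Item c]] ; [Item c]] ; [Item c]] ; [Item c]]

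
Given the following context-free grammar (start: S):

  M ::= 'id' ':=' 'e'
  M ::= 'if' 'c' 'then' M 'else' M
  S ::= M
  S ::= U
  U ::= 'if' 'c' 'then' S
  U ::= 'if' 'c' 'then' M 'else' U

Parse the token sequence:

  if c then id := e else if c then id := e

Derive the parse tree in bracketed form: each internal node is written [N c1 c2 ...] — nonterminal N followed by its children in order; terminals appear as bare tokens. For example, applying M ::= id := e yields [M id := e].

[S [U if c then [M id := e] else [U if c then [S [M id := e]]]]]

S
U
if c then M else U
if c then id := e else U
if c then id := e else if c then S
if c then id := e else if c then M
if c then id := e else if c then id := e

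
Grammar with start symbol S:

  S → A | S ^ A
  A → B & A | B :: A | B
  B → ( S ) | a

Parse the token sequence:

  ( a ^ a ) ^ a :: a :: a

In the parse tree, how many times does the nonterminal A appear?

6

[S [S [A [B ( [S [S [A [B a]]] ^ [A [B a]]] )]]] ^ [A [B a] :: [A [B a] :: [A [B a]]]]]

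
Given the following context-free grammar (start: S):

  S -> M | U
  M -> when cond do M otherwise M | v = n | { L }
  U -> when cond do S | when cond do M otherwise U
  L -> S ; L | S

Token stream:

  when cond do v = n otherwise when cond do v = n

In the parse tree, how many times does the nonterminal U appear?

2

[S [U when cond do [M v = n] otherwise [U when cond do [S [M v = n]]]]]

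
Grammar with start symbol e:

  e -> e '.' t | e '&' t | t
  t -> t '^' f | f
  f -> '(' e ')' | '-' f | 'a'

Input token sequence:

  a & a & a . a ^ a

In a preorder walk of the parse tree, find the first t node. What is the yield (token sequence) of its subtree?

[e [e [e [e [t [f a]]] & [t [f a]]] & [t [f a]]] . [t [t [f a]] ^ [f a]]]

a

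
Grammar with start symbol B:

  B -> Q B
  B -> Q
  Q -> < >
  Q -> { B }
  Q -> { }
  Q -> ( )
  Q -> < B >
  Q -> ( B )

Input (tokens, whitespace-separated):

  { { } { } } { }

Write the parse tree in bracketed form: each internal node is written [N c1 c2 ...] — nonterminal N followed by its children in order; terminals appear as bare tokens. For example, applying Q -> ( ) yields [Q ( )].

B
Q B
{ B } B
{ Q B } B
{ { } B } B
{ { } Q } B
{ { } { } } B
{ { } { } } Q
{ { } { } } { }

[B [Q { [B [Q { }] [B [Q { }]]] }] [B [Q { }]]]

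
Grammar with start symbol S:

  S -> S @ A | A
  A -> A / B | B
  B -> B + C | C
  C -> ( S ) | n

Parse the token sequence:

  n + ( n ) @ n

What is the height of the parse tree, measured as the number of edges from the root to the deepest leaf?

9

[S [S [A [B [B [C n]] + [C ( [S [A [B [C n]]]] )]]]] @ [A [B [C n]]]]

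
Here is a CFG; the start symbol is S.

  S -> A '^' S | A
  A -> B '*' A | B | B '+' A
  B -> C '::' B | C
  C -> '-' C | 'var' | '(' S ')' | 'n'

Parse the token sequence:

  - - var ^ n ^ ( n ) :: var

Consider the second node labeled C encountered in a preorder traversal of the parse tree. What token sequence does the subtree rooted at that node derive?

[S [A [B [C - [C - [C var]]]]] ^ [S [A [B [C n]]] ^ [S [A [B [C ( [S [A [B [C n]]]] )] :: [B [C var]]]]]]]

- var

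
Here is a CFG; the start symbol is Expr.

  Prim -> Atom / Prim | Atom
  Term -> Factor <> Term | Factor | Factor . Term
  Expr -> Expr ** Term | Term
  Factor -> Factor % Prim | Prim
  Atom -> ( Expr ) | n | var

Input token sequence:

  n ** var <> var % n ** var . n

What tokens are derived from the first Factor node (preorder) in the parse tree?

[Expr [Expr [Expr [Term [Factor [Prim [Atom n]]]]] ** [Term [Factor [Prim [Atom var]]] <> [Term [Factor [Factor [Prim [Atom var]]] % [Prim [Atom n]]]]]] ** [Term [Factor [Prim [Atom var]]] . [Term [Factor [Prim [Atom n]]]]]]

n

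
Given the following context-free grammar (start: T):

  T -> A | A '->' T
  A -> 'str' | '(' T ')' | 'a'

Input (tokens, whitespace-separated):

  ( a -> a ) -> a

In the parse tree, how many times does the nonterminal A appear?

4

[T [A ( [T [A a] -> [T [A a]]] )] -> [T [A a]]]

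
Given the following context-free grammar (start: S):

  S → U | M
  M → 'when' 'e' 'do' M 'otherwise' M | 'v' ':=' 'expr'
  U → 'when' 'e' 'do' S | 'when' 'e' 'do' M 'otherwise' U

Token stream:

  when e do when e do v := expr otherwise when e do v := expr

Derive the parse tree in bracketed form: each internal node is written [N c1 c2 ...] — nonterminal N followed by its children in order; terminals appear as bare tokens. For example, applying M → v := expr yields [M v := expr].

S
U
when e do S
when e do U
when e do when e do M otherwise U
when e do when e do v := expr otherwise U
when e do when e do v := expr otherwise when e do S
when e do when e do v := expr otherwise when e do M
when e do when e do v := expr otherwise when e do v := expr

[S [U when e do [S [U when e do [M v := expr] otherwise [U when e do [S [M v := expr]]]]]]]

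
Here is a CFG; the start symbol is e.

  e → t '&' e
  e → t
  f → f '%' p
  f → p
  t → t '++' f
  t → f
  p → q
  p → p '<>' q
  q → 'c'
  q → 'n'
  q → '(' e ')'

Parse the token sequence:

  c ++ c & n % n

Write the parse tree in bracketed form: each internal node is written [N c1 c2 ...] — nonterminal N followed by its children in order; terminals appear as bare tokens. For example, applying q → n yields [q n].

e
t & e
t ++ f & e
f ++ f & e
p ++ f & e
q ++ f & e
c ++ f & e
c ++ p & e
c ++ q & e
c ++ c & e
c ++ c & t
c ++ c & f
c ++ c & f % p
c ++ c & p % p
c ++ c & q % p
c ++ c & n % p
c ++ c & n % q
c ++ c & n % n

[e [t [t [f [p [q c]]]] ++ [f [p [q c]]]] & [e [t [f [f [p [q n]]] % [p [q n]]]]]]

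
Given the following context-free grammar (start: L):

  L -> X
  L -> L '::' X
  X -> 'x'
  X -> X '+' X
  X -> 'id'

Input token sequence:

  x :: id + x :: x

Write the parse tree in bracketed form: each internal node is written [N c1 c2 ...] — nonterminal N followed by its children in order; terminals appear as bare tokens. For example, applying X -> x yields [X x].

[L [L [L [X x]] :: [X [X id] + [X x]]] :: [X x]]

L
L :: X
L :: X :: X
X :: X :: X
x :: X :: X
x :: X + X :: X
x :: id + X :: X
x :: id + x :: X
x :: id + x :: x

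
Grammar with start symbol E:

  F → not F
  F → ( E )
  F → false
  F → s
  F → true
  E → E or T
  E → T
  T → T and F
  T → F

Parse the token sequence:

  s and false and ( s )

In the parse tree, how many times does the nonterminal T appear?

4

[E [T [T [T [F s]] and [F false]] and [F ( [E [T [F s]]] )]]]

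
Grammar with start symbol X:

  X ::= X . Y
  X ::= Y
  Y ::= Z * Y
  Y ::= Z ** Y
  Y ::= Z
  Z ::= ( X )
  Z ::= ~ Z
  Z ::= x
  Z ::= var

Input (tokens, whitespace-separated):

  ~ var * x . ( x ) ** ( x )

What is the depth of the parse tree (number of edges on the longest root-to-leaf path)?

[X [X [Y [Z ~ [Z var]] * [Y [Z x]]]] . [Y [Z ( [X [Y [Z x]]] )] ** [Y [Z ( [X [Y [Z x]]] )]]]]

7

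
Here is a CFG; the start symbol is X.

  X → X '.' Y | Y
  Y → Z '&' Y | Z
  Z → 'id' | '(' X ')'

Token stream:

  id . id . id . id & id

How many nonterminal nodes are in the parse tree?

14

[X [X [X [X [Y [Z id]]] . [Y [Z id]]] . [Y [Z id]]] . [Y [Z id] & [Y [Z id]]]]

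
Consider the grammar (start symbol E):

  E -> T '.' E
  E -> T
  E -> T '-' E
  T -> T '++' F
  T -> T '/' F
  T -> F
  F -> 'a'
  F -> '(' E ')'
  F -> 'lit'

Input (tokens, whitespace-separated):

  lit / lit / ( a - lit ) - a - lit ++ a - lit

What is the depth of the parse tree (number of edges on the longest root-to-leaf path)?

[E [T [T [T [F lit]] / [F lit]] / [F ( [E [T [F a]] - [E [T [F lit]]]] )]] - [E [T [F a]] - [E [T [T [F lit]] ++ [F a]] - [E [T [F lit]]]]]]

7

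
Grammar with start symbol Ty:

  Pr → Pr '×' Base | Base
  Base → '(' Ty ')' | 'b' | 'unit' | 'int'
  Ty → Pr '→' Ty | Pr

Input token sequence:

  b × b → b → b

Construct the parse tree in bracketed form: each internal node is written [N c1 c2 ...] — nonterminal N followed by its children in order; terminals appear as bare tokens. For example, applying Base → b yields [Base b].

[Ty [Pr [Pr [Base b]] × [Base b]] → [Ty [Pr [Base b]] → [Ty [Pr [Base b]]]]]

Ty
Pr → Ty
Pr × Base → Ty
Base × Base → Ty
b × Base → Ty
b × b → Ty
b × b → Pr → Ty
b × b → Base → Ty
b × b → b → Ty
b × b → b → Pr
b × b → b → Base
b × b → b → b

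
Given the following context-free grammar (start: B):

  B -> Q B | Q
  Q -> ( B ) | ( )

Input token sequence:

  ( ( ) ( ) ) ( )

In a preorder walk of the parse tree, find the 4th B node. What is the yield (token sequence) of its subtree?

( )

[B [Q ( [B [Q ( )] [B [Q ( )]]] )] [B [Q ( )]]]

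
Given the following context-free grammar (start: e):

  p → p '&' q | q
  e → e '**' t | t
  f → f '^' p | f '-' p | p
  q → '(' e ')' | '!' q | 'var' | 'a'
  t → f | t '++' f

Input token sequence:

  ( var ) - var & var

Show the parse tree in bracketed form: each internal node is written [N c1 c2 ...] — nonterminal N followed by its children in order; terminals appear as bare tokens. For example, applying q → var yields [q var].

[e [t [f [f [p [q ( [e [t [f [p [q var]]]]] )]]] - [p [p [q var]] & [q var]]]]]

e
t
f
f - p
p - p
q - p
( e ) - p
( t ) - p
( f ) - p
( p ) - p
( q ) - p
( var ) - p
( var ) - p & q
( var ) - q & q
( var ) - var & q
( var ) - var & var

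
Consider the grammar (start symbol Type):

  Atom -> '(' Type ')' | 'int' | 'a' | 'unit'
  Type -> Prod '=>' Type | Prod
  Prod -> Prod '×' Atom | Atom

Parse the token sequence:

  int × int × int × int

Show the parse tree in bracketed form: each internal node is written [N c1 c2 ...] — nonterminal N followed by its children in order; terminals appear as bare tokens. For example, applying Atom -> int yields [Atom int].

Type
Prod
Prod × Atom
Prod × Atom × Atom
Prod × Atom × Atom × Atom
Atom × Atom × Atom × Atom
int × Atom × Atom × Atom
int × int × Atom × Atom
int × int × int × Atom
int × int × int × int

[Type [Prod [Prod [Prod [Prod [Atom int]] × [Atom int]] × [Atom int]] × [Atom int]]]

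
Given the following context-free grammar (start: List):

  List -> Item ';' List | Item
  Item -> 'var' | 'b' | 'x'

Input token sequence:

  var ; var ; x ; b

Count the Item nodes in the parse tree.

4

[List [Item var] ; [List [Item var] ; [List [Item x] ; [List [Item b]]]]]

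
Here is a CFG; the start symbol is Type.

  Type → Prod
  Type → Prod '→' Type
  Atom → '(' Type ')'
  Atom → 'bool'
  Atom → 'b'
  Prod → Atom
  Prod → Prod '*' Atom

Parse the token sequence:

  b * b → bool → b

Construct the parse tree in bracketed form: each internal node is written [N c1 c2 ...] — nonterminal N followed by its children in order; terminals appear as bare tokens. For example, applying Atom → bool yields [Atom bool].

[Type [Prod [Prod [Atom b]] * [Atom b]] → [Type [Prod [Atom bool]] → [Type [Prod [Atom b]]]]]

Type
Prod → Type
Prod * Atom → Type
Atom * Atom → Type
b * Atom → Type
b * b → Type
b * b → Prod → Type
b * b → Atom → Type
b * b → bool → Type
b * b → bool → Prod
b * b → bool → Atom
b * b → bool → b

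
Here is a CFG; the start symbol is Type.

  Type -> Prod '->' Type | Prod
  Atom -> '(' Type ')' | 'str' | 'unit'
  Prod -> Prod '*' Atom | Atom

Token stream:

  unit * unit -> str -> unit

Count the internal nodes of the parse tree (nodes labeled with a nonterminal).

11

[Type [Prod [Prod [Atom unit]] * [Atom unit]] -> [Type [Prod [Atom str]] -> [Type [Prod [Atom unit]]]]]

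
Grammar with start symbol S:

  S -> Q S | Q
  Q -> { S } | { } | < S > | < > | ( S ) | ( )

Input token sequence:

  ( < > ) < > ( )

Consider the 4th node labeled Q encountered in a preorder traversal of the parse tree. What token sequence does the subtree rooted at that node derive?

( )

[S [Q ( [S [Q < >]] )] [S [Q < >] [S [Q ( )]]]]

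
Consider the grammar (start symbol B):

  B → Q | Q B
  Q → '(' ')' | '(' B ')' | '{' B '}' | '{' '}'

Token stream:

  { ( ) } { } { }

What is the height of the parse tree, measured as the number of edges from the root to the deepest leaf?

[B [Q { [B [Q ( )]] }] [B [Q { }] [B [Q { }]]]]

4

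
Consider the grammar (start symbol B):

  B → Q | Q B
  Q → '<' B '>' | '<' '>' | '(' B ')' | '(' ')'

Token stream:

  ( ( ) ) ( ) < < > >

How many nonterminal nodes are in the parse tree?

[B [Q ( [B [Q ( )]] )] [B [Q ( )] [B [Q < [B [Q < >]] >]]]]

10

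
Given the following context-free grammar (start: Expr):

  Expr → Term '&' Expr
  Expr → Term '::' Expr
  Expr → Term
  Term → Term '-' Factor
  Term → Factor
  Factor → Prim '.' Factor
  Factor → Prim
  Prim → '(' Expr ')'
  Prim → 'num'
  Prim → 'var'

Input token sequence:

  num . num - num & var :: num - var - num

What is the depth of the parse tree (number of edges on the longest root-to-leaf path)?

8

[Expr [Term [Term [Factor [Prim num] . [Factor [Prim num]]]] - [Factor [Prim num]]] & [Expr [Term [Factor [Prim var]]] :: [Expr [Term [Term [Term [Factor [Prim num]]] - [Factor [Prim var]]] - [Factor [Prim num]]]]]]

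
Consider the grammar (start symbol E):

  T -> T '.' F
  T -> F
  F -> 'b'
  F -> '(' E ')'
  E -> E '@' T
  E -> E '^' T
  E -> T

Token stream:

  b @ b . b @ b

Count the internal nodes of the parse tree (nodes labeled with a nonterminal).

[E [E [E [T [F b]]] @ [T [T [F b]] . [F b]]] @ [T [F b]]]

11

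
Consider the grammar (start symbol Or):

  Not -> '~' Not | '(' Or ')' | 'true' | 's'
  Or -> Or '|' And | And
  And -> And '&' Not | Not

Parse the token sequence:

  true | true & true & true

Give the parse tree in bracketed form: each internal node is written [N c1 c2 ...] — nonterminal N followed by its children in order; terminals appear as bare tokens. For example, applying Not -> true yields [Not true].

[Or [Or [And [Not true]]] | [And [And [And [Not true]] & [Not true]] & [Not true]]]

Or
Or | And
And | And
Not | And
true | And
true | And & Not
true | And & Not & Not
true | Not & Not & Not
true | true & Not & Not
true | true & true & Not
true | true & true & true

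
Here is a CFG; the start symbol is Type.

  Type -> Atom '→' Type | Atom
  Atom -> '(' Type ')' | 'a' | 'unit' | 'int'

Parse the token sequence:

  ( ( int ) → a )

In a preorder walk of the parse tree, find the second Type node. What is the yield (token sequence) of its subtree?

( int ) → a

[Type [Atom ( [Type [Atom ( [Type [Atom int]] )] → [Type [Atom a]]] )]]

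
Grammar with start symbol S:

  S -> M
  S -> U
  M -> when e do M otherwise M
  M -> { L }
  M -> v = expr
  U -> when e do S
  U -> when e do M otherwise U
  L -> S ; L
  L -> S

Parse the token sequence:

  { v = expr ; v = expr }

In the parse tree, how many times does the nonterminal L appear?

[S [M { [L [S [M v = expr]] ; [L [S [M v = expr]]]] }]]

2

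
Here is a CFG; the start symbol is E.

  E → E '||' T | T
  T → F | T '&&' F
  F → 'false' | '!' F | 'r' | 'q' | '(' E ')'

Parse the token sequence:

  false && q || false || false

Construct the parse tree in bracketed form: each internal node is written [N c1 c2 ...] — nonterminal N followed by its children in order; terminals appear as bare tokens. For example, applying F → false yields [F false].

E
E || T
E || T || T
T || T || T
T && F || T || T
F && F || T || T
false && F || T || T
false && q || T || T
false && q || F || T
false && q || false || T
false && q || false || F
false && q || false || false

[E [E [E [T [T [F false]] && [F q]]] || [T [F false]]] || [T [F false]]]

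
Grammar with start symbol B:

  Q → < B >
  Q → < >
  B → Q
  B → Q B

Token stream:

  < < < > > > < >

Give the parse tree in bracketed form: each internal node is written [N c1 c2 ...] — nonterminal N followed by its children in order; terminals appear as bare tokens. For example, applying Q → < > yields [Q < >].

[B [Q < [B [Q < [B [Q < >]] >]] >] [B [Q < >]]]

B
Q B
< B > B
< Q > B
< < B > > B
< < Q > > B
< < < > > > B
< < < > > > Q
< < < > > > < >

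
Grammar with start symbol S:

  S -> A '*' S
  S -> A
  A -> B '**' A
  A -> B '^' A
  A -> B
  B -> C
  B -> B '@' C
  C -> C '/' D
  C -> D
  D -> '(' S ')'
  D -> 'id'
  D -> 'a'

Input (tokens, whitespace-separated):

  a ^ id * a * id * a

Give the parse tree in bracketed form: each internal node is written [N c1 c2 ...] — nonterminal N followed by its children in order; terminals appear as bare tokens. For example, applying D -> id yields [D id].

[S [A [B [C [D a]]] ^ [A [B [C [D id]]]]] * [S [A [B [C [D a]]]] * [S [A [B [C [D id]]]] * [S [A [B [C [D a]]]]]]]]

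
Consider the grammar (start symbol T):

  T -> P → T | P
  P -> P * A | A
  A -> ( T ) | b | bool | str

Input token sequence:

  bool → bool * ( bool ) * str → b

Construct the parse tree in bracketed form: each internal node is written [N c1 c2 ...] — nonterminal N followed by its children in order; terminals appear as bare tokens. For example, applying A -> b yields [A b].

T
P → T
A → T
bool → T
bool → P → T
bool → P * A → T
bool → P * A * A → T
bool → A * A * A → T
bool → bool * A * A → T
bool → bool * ( T ) * A → T
bool → bool * ( P ) * A → T
bool → bool * ( A ) * A → T
bool → bool * ( bool ) * A → T
bool → bool * ( bool ) * str → T
bool → bool * ( bool ) * str → P
bool → bool * ( bool ) * str → A
bool → bool * ( bool ) * str → b

[T [P [A bool]] → [T [P [P [P [A bool]] * [A ( [T [P [A bool]]] )]] * [A str]] → [T [P [A b]]]]]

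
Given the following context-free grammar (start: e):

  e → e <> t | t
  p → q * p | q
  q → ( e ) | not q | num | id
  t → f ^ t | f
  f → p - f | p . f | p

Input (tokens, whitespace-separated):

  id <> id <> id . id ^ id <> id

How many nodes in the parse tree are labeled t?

5

[e [e [e [e [t [f [p [q id]]]]] <> [t [f [p [q id]]]]] <> [t [f [p [q id]] . [f [p [q id]]]] ^ [t [f [p [q id]]]]]] <> [t [f [p [q id]]]]]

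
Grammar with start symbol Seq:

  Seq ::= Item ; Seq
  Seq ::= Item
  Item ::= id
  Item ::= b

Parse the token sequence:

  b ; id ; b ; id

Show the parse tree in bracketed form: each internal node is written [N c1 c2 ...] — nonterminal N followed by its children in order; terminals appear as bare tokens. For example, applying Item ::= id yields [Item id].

[Seq [Item b] ; [Seq [Item id] ; [Seq [Item b] ; [Seq [Item id]]]]]

Seq
Item ; Seq
b ; Seq
b ; Item ; Seq
b ; id ; Seq
b ; id ; Item ; Seq
b ; id ; b ; Seq
b ; id ; b ; Item
b ; id ; b ; id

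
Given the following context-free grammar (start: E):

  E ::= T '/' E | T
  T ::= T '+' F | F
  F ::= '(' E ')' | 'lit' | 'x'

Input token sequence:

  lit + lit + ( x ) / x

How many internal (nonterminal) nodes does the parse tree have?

13

[E [T [T [T [F lit]] + [F lit]] + [F ( [E [T [F x]]] )]] / [E [T [F x]]]]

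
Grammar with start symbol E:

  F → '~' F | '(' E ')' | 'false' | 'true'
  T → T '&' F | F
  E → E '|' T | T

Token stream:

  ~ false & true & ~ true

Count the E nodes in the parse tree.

[E [T [T [T [F ~ [F false]]] & [F true]] & [F ~ [F true]]]]

1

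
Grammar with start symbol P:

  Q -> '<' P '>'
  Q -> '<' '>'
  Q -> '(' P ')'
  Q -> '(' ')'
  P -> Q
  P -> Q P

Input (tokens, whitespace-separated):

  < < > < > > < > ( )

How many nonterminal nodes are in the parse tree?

[P [Q < [P [Q < >] [P [Q < >]]] >] [P [Q < >] [P [Q ( )]]]]

10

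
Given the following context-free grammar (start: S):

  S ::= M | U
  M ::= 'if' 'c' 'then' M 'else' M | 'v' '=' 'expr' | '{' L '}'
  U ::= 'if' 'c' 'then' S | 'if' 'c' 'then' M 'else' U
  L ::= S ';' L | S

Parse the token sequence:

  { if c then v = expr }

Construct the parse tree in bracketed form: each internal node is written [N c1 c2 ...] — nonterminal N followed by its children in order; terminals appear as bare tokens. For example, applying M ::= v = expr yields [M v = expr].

[S [M { [L [S [U if c then [S [M v = expr]]]]] }]]

S
M
{ L }
{ S }
{ U }
{ if c then S }
{ if c then M }
{ if c then v = expr }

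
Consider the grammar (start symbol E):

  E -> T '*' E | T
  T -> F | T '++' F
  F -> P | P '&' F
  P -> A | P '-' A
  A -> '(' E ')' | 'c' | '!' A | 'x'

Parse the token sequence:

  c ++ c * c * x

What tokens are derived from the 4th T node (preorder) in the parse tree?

[E [T [T [F [P [A c]]]] ++ [F [P [A c]]]] * [E [T [F [P [A c]]]] * [E [T [F [P [A x]]]]]]]

x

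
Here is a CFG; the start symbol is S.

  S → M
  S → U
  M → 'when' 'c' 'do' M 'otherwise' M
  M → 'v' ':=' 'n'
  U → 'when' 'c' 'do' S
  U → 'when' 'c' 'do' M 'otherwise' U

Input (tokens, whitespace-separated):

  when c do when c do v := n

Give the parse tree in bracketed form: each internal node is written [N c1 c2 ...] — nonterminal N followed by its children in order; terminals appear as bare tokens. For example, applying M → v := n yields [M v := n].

S
U
when c do S
when c do U
when c do when c do S
when c do when c do M
when c do when c do v := n

[S [U when c do [S [U when c do [S [M v := n]]]]]]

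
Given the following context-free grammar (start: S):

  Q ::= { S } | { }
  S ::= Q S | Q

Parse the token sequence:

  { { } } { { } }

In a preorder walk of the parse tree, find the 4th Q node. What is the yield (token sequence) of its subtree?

[S [Q { [S [Q { }]] }] [S [Q { [S [Q { }]] }]]]

{ }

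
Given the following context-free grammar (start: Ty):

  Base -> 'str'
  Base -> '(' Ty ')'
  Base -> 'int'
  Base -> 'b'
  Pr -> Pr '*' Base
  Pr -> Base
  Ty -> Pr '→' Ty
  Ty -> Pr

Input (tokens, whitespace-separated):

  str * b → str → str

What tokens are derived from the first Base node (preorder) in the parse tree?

str

[Ty [Pr [Pr [Base str]] * [Base b]] → [Ty [Pr [Base str]] → [Ty [Pr [Base str]]]]]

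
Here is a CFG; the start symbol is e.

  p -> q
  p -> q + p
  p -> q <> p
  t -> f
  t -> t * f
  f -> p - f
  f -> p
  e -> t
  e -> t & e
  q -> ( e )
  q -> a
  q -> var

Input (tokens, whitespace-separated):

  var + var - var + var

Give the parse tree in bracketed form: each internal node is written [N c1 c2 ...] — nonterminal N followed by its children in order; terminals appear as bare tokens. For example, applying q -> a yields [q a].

e
t
f
p - f
q + p - f
var + p - f
var + q - f
var + var - f
var + var - p
var + var - q + p
var + var - var + p
var + var - var + q
var + var - var + var

[e [t [f [p [q var] + [p [q var]]] - [f [p [q var] + [p [q var]]]]]]]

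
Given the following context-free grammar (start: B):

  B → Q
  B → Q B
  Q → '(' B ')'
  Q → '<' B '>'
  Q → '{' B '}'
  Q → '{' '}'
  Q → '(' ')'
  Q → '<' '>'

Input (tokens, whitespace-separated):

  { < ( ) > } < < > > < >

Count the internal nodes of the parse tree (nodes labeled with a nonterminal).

[B [Q { [B [Q < [B [Q ( )]] >]] }] [B [Q < [B [Q < >]] >] [B [Q < >]]]]

12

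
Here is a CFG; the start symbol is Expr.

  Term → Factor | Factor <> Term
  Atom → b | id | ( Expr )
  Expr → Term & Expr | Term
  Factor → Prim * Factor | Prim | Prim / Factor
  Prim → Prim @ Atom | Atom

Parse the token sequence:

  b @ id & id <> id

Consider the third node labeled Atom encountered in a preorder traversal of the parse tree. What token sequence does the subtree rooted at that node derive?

id

[Expr [Term [Factor [Prim [Prim [Atom b]] @ [Atom id]]]] & [Expr [Term [Factor [Prim [Atom id]]] <> [Term [Factor [Prim [Atom id]]]]]]]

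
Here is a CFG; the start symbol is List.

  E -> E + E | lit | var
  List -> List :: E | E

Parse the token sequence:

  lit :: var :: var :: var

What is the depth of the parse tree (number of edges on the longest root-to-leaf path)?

[List [List [List [List [E lit]] :: [E var]] :: [E var]] :: [E var]]

5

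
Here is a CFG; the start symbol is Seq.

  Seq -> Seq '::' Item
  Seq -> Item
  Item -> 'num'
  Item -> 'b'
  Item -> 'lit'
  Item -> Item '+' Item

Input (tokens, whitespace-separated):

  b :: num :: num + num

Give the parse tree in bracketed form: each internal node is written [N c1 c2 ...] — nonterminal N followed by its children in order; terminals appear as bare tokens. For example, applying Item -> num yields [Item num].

[Seq [Seq [Seq [Item b]] :: [Item num]] :: [Item [Item num] + [Item num]]]

Seq
Seq :: Item
Seq :: Item :: Item
Item :: Item :: Item
b :: Item :: Item
b :: num :: Item
b :: num :: Item + Item
b :: num :: num + Item
b :: num :: num + num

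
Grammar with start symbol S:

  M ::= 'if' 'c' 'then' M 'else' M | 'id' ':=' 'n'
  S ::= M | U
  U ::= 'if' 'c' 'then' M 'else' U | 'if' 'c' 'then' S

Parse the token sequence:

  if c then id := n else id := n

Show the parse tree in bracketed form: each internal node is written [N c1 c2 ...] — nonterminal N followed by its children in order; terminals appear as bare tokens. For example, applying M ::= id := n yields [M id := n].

S
M
if c then M else M
if c then id := n else M
if c then id := n else id := n

[S [M if c then [M id := n] else [M id := n]]]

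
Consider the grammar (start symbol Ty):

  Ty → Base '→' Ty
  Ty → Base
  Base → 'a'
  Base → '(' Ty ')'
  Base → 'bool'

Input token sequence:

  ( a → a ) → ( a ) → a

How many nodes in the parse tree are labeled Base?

[Ty [Base ( [Ty [Base a] → [Ty [Base a]]] )] → [Ty [Base ( [Ty [Base a]] )] → [Ty [Base a]]]]

6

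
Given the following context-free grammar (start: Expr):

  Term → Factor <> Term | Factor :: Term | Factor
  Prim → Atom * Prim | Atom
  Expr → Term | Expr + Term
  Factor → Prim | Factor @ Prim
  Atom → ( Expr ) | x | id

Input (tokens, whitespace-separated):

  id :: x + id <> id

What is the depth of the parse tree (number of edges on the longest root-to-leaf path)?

7

[Expr [Expr [Term [Factor [Prim [Atom id]]] :: [Term [Factor [Prim [Atom x]]]]]] + [Term [Factor [Prim [Atom id]]] <> [Term [Factor [Prim [Atom id]]]]]]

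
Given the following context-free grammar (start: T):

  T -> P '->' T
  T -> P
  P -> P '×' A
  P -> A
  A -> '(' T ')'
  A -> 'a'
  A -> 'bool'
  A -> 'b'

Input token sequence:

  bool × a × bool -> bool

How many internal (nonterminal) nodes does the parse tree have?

[T [P [P [P [A bool]] × [A a]] × [A bool]] -> [T [P [A bool]]]]

10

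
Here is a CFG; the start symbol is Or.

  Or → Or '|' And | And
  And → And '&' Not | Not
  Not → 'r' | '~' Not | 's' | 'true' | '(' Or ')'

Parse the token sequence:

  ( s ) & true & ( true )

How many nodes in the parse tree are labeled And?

[Or [And [And [And [Not ( [Or [And [Not s]]] )]] & [Not true]] & [Not ( [Or [And [Not true]]] )]]]

5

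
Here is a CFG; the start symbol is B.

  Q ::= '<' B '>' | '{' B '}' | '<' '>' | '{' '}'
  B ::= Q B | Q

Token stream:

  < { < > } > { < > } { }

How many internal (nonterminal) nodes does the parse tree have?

[B [Q < [B [Q { [B [Q < >]] }]] >] [B [Q { [B [Q < >]] }] [B [Q { }]]]]

12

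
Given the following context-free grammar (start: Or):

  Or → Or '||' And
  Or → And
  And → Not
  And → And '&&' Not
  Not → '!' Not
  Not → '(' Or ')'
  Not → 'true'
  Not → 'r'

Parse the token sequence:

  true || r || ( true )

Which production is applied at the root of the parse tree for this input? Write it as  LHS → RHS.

[Or [Or [Or [And [Not true]]] || [And [Not r]]] || [And [Not ( [Or [And [Not true]]] )]]]

Or → Or '||' And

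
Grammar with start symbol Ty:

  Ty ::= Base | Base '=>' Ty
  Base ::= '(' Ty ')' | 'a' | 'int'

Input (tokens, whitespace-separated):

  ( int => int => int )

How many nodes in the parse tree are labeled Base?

[Ty [Base ( [Ty [Base int] => [Ty [Base int] => [Ty [Base int]]]] )]]

4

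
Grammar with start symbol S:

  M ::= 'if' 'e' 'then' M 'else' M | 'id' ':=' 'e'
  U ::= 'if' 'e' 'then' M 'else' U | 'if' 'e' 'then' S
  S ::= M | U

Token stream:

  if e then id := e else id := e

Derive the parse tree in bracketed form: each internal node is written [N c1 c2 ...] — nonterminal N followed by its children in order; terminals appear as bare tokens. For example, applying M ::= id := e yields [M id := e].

S
M
if e then M else M
if e then id := e else M
if e then id := e else id := e

[S [M if e then [M id := e] else [M id := e]]]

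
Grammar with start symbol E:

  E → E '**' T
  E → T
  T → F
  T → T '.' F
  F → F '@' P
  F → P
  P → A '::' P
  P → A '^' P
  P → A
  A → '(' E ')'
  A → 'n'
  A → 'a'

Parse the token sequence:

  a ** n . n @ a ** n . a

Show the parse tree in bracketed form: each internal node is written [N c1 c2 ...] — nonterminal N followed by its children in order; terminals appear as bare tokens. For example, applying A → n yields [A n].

[E [E [E [T [F [P [A a]]]]] ** [T [T [F [P [A n]]]] . [F [F [P [A n]]] @ [P [A a]]]]] ** [T [T [F [P [A n]]]] . [F [P [A a]]]]]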